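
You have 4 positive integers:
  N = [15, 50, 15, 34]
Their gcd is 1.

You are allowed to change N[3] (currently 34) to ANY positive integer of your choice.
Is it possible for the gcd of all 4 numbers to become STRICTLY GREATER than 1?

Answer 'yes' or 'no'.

Current gcd = 1
gcd of all OTHER numbers (without N[3]=34): gcd([15, 50, 15]) = 5
The new gcd after any change is gcd(5, new_value).
This can be at most 5.
Since 5 > old gcd 1, the gcd CAN increase (e.g., set N[3] = 5).

Answer: yes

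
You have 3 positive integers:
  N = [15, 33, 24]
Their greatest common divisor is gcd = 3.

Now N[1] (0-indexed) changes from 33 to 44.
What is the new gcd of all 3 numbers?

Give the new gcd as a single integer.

Answer: 1

Derivation:
Numbers: [15, 33, 24], gcd = 3
Change: index 1, 33 -> 44
gcd of the OTHER numbers (without index 1): gcd([15, 24]) = 3
New gcd = gcd(g_others, new_val) = gcd(3, 44) = 1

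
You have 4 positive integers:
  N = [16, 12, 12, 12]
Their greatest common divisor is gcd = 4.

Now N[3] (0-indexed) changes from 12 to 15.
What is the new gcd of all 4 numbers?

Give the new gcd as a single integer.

Answer: 1

Derivation:
Numbers: [16, 12, 12, 12], gcd = 4
Change: index 3, 12 -> 15
gcd of the OTHER numbers (without index 3): gcd([16, 12, 12]) = 4
New gcd = gcd(g_others, new_val) = gcd(4, 15) = 1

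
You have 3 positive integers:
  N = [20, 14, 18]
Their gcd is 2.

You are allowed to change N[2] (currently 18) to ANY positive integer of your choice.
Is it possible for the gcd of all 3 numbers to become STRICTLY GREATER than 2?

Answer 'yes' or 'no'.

Current gcd = 2
gcd of all OTHER numbers (without N[2]=18): gcd([20, 14]) = 2
The new gcd after any change is gcd(2, new_value).
This can be at most 2.
Since 2 = old gcd 2, the gcd can only stay the same or decrease.

Answer: no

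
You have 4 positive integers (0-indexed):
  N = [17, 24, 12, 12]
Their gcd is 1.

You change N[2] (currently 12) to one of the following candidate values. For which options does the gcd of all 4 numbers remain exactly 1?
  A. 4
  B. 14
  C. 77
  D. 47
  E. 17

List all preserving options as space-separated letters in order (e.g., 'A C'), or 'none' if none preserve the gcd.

Answer: A B C D E

Derivation:
Old gcd = 1; gcd of others (without N[2]) = 1
New gcd for candidate v: gcd(1, v). Preserves old gcd iff gcd(1, v) = 1.
  Option A: v=4, gcd(1,4)=1 -> preserves
  Option B: v=14, gcd(1,14)=1 -> preserves
  Option C: v=77, gcd(1,77)=1 -> preserves
  Option D: v=47, gcd(1,47)=1 -> preserves
  Option E: v=17, gcd(1,17)=1 -> preserves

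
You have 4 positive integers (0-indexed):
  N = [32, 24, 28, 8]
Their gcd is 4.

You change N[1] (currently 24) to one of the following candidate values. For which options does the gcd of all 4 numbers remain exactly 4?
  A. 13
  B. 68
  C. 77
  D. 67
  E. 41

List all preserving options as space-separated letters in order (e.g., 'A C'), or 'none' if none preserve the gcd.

Old gcd = 4; gcd of others (without N[1]) = 4
New gcd for candidate v: gcd(4, v). Preserves old gcd iff gcd(4, v) = 4.
  Option A: v=13, gcd(4,13)=1 -> changes
  Option B: v=68, gcd(4,68)=4 -> preserves
  Option C: v=77, gcd(4,77)=1 -> changes
  Option D: v=67, gcd(4,67)=1 -> changes
  Option E: v=41, gcd(4,41)=1 -> changes

Answer: B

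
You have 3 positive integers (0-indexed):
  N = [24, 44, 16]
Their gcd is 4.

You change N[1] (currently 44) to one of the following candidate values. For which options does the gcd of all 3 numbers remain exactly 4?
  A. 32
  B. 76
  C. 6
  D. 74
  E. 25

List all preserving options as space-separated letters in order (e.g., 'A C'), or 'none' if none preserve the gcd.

Old gcd = 4; gcd of others (without N[1]) = 8
New gcd for candidate v: gcd(8, v). Preserves old gcd iff gcd(8, v) = 4.
  Option A: v=32, gcd(8,32)=8 -> changes
  Option B: v=76, gcd(8,76)=4 -> preserves
  Option C: v=6, gcd(8,6)=2 -> changes
  Option D: v=74, gcd(8,74)=2 -> changes
  Option E: v=25, gcd(8,25)=1 -> changes

Answer: B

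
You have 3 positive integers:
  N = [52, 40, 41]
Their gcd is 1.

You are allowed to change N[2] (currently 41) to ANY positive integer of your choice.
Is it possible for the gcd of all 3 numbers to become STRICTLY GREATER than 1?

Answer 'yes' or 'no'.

Answer: yes

Derivation:
Current gcd = 1
gcd of all OTHER numbers (without N[2]=41): gcd([52, 40]) = 4
The new gcd after any change is gcd(4, new_value).
This can be at most 4.
Since 4 > old gcd 1, the gcd CAN increase (e.g., set N[2] = 4).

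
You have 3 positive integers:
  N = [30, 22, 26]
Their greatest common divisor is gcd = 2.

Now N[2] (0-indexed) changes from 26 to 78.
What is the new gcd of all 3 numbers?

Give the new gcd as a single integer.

Answer: 2

Derivation:
Numbers: [30, 22, 26], gcd = 2
Change: index 2, 26 -> 78
gcd of the OTHER numbers (without index 2): gcd([30, 22]) = 2
New gcd = gcd(g_others, new_val) = gcd(2, 78) = 2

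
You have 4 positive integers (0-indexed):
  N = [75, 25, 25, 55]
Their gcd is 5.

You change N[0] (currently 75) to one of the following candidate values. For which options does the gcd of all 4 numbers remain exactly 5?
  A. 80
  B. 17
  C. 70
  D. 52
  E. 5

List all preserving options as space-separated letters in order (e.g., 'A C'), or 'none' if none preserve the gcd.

Answer: A C E

Derivation:
Old gcd = 5; gcd of others (without N[0]) = 5
New gcd for candidate v: gcd(5, v). Preserves old gcd iff gcd(5, v) = 5.
  Option A: v=80, gcd(5,80)=5 -> preserves
  Option B: v=17, gcd(5,17)=1 -> changes
  Option C: v=70, gcd(5,70)=5 -> preserves
  Option D: v=52, gcd(5,52)=1 -> changes
  Option E: v=5, gcd(5,5)=5 -> preserves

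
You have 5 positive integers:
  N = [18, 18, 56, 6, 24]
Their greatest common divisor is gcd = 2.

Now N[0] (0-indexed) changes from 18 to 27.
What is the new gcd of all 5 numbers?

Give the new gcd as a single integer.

Numbers: [18, 18, 56, 6, 24], gcd = 2
Change: index 0, 18 -> 27
gcd of the OTHER numbers (without index 0): gcd([18, 56, 6, 24]) = 2
New gcd = gcd(g_others, new_val) = gcd(2, 27) = 1

Answer: 1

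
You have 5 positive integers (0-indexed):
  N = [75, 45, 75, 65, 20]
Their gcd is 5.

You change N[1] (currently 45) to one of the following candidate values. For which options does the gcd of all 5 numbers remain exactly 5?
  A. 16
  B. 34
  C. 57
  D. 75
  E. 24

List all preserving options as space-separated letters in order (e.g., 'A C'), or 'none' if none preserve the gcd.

Old gcd = 5; gcd of others (without N[1]) = 5
New gcd for candidate v: gcd(5, v). Preserves old gcd iff gcd(5, v) = 5.
  Option A: v=16, gcd(5,16)=1 -> changes
  Option B: v=34, gcd(5,34)=1 -> changes
  Option C: v=57, gcd(5,57)=1 -> changes
  Option D: v=75, gcd(5,75)=5 -> preserves
  Option E: v=24, gcd(5,24)=1 -> changes

Answer: D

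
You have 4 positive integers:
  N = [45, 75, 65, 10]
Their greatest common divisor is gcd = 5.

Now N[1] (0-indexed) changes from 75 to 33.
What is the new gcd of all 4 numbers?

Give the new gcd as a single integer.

Numbers: [45, 75, 65, 10], gcd = 5
Change: index 1, 75 -> 33
gcd of the OTHER numbers (without index 1): gcd([45, 65, 10]) = 5
New gcd = gcd(g_others, new_val) = gcd(5, 33) = 1

Answer: 1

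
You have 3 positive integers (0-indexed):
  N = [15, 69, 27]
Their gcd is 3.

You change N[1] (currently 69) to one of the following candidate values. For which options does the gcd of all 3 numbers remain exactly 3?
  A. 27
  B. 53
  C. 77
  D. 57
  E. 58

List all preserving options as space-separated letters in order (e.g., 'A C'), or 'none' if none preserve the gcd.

Answer: A D

Derivation:
Old gcd = 3; gcd of others (without N[1]) = 3
New gcd for candidate v: gcd(3, v). Preserves old gcd iff gcd(3, v) = 3.
  Option A: v=27, gcd(3,27)=3 -> preserves
  Option B: v=53, gcd(3,53)=1 -> changes
  Option C: v=77, gcd(3,77)=1 -> changes
  Option D: v=57, gcd(3,57)=3 -> preserves
  Option E: v=58, gcd(3,58)=1 -> changes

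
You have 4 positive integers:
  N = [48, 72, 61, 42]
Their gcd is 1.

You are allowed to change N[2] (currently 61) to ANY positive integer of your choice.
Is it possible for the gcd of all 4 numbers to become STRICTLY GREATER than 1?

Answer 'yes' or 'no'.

Current gcd = 1
gcd of all OTHER numbers (without N[2]=61): gcd([48, 72, 42]) = 6
The new gcd after any change is gcd(6, new_value).
This can be at most 6.
Since 6 > old gcd 1, the gcd CAN increase (e.g., set N[2] = 6).

Answer: yes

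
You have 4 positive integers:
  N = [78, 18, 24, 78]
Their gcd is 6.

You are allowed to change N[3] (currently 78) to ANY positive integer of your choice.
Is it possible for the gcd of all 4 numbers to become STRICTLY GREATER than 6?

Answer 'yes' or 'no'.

Answer: no

Derivation:
Current gcd = 6
gcd of all OTHER numbers (without N[3]=78): gcd([78, 18, 24]) = 6
The new gcd after any change is gcd(6, new_value).
This can be at most 6.
Since 6 = old gcd 6, the gcd can only stay the same or decrease.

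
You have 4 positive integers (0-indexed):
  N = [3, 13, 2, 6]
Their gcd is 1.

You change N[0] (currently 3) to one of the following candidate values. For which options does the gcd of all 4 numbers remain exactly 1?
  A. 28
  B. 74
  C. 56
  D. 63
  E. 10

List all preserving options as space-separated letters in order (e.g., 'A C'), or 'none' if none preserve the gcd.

Answer: A B C D E

Derivation:
Old gcd = 1; gcd of others (without N[0]) = 1
New gcd for candidate v: gcd(1, v). Preserves old gcd iff gcd(1, v) = 1.
  Option A: v=28, gcd(1,28)=1 -> preserves
  Option B: v=74, gcd(1,74)=1 -> preserves
  Option C: v=56, gcd(1,56)=1 -> preserves
  Option D: v=63, gcd(1,63)=1 -> preserves
  Option E: v=10, gcd(1,10)=1 -> preserves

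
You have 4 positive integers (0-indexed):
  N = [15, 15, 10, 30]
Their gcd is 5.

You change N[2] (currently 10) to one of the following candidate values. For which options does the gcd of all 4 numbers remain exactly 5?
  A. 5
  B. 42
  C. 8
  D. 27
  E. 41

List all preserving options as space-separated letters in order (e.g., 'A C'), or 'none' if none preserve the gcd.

Answer: A

Derivation:
Old gcd = 5; gcd of others (without N[2]) = 15
New gcd for candidate v: gcd(15, v). Preserves old gcd iff gcd(15, v) = 5.
  Option A: v=5, gcd(15,5)=5 -> preserves
  Option B: v=42, gcd(15,42)=3 -> changes
  Option C: v=8, gcd(15,8)=1 -> changes
  Option D: v=27, gcd(15,27)=3 -> changes
  Option E: v=41, gcd(15,41)=1 -> changes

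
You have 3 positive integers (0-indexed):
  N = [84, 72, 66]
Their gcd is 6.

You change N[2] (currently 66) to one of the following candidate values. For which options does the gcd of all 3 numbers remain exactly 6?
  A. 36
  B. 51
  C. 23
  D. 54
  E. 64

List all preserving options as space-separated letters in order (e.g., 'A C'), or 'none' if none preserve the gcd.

Old gcd = 6; gcd of others (without N[2]) = 12
New gcd for candidate v: gcd(12, v). Preserves old gcd iff gcd(12, v) = 6.
  Option A: v=36, gcd(12,36)=12 -> changes
  Option B: v=51, gcd(12,51)=3 -> changes
  Option C: v=23, gcd(12,23)=1 -> changes
  Option D: v=54, gcd(12,54)=6 -> preserves
  Option E: v=64, gcd(12,64)=4 -> changes

Answer: D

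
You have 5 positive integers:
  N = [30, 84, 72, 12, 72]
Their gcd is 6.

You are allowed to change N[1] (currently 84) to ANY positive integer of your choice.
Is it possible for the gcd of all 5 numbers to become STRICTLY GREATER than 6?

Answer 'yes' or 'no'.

Current gcd = 6
gcd of all OTHER numbers (without N[1]=84): gcd([30, 72, 12, 72]) = 6
The new gcd after any change is gcd(6, new_value).
This can be at most 6.
Since 6 = old gcd 6, the gcd can only stay the same or decrease.

Answer: no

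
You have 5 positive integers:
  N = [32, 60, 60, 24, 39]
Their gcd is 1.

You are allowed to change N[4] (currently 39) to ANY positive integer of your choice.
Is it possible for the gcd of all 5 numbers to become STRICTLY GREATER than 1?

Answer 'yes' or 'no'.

Answer: yes

Derivation:
Current gcd = 1
gcd of all OTHER numbers (without N[4]=39): gcd([32, 60, 60, 24]) = 4
The new gcd after any change is gcd(4, new_value).
This can be at most 4.
Since 4 > old gcd 1, the gcd CAN increase (e.g., set N[4] = 4).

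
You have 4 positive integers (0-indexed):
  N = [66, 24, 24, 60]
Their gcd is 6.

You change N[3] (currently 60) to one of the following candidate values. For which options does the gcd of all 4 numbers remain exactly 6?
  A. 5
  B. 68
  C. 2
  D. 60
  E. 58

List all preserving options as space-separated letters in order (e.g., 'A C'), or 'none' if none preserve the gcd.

Old gcd = 6; gcd of others (without N[3]) = 6
New gcd for candidate v: gcd(6, v). Preserves old gcd iff gcd(6, v) = 6.
  Option A: v=5, gcd(6,5)=1 -> changes
  Option B: v=68, gcd(6,68)=2 -> changes
  Option C: v=2, gcd(6,2)=2 -> changes
  Option D: v=60, gcd(6,60)=6 -> preserves
  Option E: v=58, gcd(6,58)=2 -> changes

Answer: D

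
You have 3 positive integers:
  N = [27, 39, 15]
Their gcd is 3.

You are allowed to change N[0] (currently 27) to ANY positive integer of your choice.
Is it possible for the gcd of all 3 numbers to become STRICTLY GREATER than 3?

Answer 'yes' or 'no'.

Answer: no

Derivation:
Current gcd = 3
gcd of all OTHER numbers (without N[0]=27): gcd([39, 15]) = 3
The new gcd after any change is gcd(3, new_value).
This can be at most 3.
Since 3 = old gcd 3, the gcd can only stay the same or decrease.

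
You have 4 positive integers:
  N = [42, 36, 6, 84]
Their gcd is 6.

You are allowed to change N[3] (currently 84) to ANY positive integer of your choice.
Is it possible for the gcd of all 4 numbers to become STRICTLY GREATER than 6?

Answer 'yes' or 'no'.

Answer: no

Derivation:
Current gcd = 6
gcd of all OTHER numbers (without N[3]=84): gcd([42, 36, 6]) = 6
The new gcd after any change is gcd(6, new_value).
This can be at most 6.
Since 6 = old gcd 6, the gcd can only stay the same or decrease.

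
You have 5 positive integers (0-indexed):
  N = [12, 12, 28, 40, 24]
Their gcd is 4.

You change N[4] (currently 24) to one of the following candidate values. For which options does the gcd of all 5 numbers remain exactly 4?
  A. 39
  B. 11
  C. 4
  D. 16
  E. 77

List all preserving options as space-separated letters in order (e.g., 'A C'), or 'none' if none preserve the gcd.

Old gcd = 4; gcd of others (without N[4]) = 4
New gcd for candidate v: gcd(4, v). Preserves old gcd iff gcd(4, v) = 4.
  Option A: v=39, gcd(4,39)=1 -> changes
  Option B: v=11, gcd(4,11)=1 -> changes
  Option C: v=4, gcd(4,4)=4 -> preserves
  Option D: v=16, gcd(4,16)=4 -> preserves
  Option E: v=77, gcd(4,77)=1 -> changes

Answer: C D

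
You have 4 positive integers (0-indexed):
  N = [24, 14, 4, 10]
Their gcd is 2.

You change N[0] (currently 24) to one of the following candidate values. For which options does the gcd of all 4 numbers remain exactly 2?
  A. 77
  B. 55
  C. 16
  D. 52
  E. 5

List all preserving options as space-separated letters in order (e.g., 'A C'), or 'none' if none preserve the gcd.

Old gcd = 2; gcd of others (without N[0]) = 2
New gcd for candidate v: gcd(2, v). Preserves old gcd iff gcd(2, v) = 2.
  Option A: v=77, gcd(2,77)=1 -> changes
  Option B: v=55, gcd(2,55)=1 -> changes
  Option C: v=16, gcd(2,16)=2 -> preserves
  Option D: v=52, gcd(2,52)=2 -> preserves
  Option E: v=5, gcd(2,5)=1 -> changes

Answer: C D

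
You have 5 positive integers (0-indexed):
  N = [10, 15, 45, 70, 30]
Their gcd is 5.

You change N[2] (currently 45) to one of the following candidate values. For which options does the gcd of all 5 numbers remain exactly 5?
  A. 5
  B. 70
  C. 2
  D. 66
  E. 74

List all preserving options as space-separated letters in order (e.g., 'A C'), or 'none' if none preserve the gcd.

Answer: A B

Derivation:
Old gcd = 5; gcd of others (without N[2]) = 5
New gcd for candidate v: gcd(5, v). Preserves old gcd iff gcd(5, v) = 5.
  Option A: v=5, gcd(5,5)=5 -> preserves
  Option B: v=70, gcd(5,70)=5 -> preserves
  Option C: v=2, gcd(5,2)=1 -> changes
  Option D: v=66, gcd(5,66)=1 -> changes
  Option E: v=74, gcd(5,74)=1 -> changes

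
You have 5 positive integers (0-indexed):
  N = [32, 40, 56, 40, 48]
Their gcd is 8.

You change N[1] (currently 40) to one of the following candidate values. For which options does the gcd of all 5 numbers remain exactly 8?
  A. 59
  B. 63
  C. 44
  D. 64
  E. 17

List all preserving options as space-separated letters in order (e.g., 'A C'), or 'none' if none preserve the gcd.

Old gcd = 8; gcd of others (without N[1]) = 8
New gcd for candidate v: gcd(8, v). Preserves old gcd iff gcd(8, v) = 8.
  Option A: v=59, gcd(8,59)=1 -> changes
  Option B: v=63, gcd(8,63)=1 -> changes
  Option C: v=44, gcd(8,44)=4 -> changes
  Option D: v=64, gcd(8,64)=8 -> preserves
  Option E: v=17, gcd(8,17)=1 -> changes

Answer: D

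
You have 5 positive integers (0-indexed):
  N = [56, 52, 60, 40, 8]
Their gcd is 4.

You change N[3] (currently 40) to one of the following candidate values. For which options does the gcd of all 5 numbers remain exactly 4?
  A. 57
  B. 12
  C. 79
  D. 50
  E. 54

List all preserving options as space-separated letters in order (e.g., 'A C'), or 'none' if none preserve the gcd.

Answer: B

Derivation:
Old gcd = 4; gcd of others (without N[3]) = 4
New gcd for candidate v: gcd(4, v). Preserves old gcd iff gcd(4, v) = 4.
  Option A: v=57, gcd(4,57)=1 -> changes
  Option B: v=12, gcd(4,12)=4 -> preserves
  Option C: v=79, gcd(4,79)=1 -> changes
  Option D: v=50, gcd(4,50)=2 -> changes
  Option E: v=54, gcd(4,54)=2 -> changes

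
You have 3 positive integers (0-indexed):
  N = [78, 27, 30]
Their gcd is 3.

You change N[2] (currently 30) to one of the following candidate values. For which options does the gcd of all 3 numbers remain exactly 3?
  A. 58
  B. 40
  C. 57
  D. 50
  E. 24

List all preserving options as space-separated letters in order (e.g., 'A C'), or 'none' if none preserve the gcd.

Answer: C E

Derivation:
Old gcd = 3; gcd of others (without N[2]) = 3
New gcd for candidate v: gcd(3, v). Preserves old gcd iff gcd(3, v) = 3.
  Option A: v=58, gcd(3,58)=1 -> changes
  Option B: v=40, gcd(3,40)=1 -> changes
  Option C: v=57, gcd(3,57)=3 -> preserves
  Option D: v=50, gcd(3,50)=1 -> changes
  Option E: v=24, gcd(3,24)=3 -> preserves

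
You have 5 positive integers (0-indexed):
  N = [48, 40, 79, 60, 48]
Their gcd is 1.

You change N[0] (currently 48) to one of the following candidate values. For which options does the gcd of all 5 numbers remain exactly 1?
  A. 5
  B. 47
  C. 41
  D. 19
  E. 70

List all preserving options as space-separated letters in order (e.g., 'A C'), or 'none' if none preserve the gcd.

Answer: A B C D E

Derivation:
Old gcd = 1; gcd of others (without N[0]) = 1
New gcd for candidate v: gcd(1, v). Preserves old gcd iff gcd(1, v) = 1.
  Option A: v=5, gcd(1,5)=1 -> preserves
  Option B: v=47, gcd(1,47)=1 -> preserves
  Option C: v=41, gcd(1,41)=1 -> preserves
  Option D: v=19, gcd(1,19)=1 -> preserves
  Option E: v=70, gcd(1,70)=1 -> preserves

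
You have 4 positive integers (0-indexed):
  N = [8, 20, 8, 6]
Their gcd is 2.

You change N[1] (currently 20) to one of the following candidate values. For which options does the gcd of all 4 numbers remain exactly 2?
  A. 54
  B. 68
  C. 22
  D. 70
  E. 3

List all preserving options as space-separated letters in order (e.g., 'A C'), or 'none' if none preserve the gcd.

Old gcd = 2; gcd of others (without N[1]) = 2
New gcd for candidate v: gcd(2, v). Preserves old gcd iff gcd(2, v) = 2.
  Option A: v=54, gcd(2,54)=2 -> preserves
  Option B: v=68, gcd(2,68)=2 -> preserves
  Option C: v=22, gcd(2,22)=2 -> preserves
  Option D: v=70, gcd(2,70)=2 -> preserves
  Option E: v=3, gcd(2,3)=1 -> changes

Answer: A B C D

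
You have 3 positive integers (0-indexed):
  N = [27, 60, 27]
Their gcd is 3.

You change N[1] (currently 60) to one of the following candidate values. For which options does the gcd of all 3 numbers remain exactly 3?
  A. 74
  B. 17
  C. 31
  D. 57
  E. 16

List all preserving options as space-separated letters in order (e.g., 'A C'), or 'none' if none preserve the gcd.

Answer: D

Derivation:
Old gcd = 3; gcd of others (without N[1]) = 27
New gcd for candidate v: gcd(27, v). Preserves old gcd iff gcd(27, v) = 3.
  Option A: v=74, gcd(27,74)=1 -> changes
  Option B: v=17, gcd(27,17)=1 -> changes
  Option C: v=31, gcd(27,31)=1 -> changes
  Option D: v=57, gcd(27,57)=3 -> preserves
  Option E: v=16, gcd(27,16)=1 -> changes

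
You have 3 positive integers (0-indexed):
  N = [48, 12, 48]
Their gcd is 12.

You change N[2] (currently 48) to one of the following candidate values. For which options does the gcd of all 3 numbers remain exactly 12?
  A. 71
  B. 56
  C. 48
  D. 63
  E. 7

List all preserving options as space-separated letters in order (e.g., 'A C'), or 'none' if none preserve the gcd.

Old gcd = 12; gcd of others (without N[2]) = 12
New gcd for candidate v: gcd(12, v). Preserves old gcd iff gcd(12, v) = 12.
  Option A: v=71, gcd(12,71)=1 -> changes
  Option B: v=56, gcd(12,56)=4 -> changes
  Option C: v=48, gcd(12,48)=12 -> preserves
  Option D: v=63, gcd(12,63)=3 -> changes
  Option E: v=7, gcd(12,7)=1 -> changes

Answer: C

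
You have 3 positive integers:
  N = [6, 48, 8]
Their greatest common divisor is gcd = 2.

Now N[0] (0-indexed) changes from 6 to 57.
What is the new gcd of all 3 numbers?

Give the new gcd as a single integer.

Numbers: [6, 48, 8], gcd = 2
Change: index 0, 6 -> 57
gcd of the OTHER numbers (without index 0): gcd([48, 8]) = 8
New gcd = gcd(g_others, new_val) = gcd(8, 57) = 1

Answer: 1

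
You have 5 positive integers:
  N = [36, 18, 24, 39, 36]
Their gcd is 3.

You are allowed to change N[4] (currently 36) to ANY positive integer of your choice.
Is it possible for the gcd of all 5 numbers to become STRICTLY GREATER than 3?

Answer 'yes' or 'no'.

Current gcd = 3
gcd of all OTHER numbers (without N[4]=36): gcd([36, 18, 24, 39]) = 3
The new gcd after any change is gcd(3, new_value).
This can be at most 3.
Since 3 = old gcd 3, the gcd can only stay the same or decrease.

Answer: no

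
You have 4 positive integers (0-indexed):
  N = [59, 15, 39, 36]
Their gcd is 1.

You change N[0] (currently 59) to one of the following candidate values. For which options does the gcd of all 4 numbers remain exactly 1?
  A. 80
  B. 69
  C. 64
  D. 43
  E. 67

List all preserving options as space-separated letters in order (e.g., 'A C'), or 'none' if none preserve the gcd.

Answer: A C D E

Derivation:
Old gcd = 1; gcd of others (without N[0]) = 3
New gcd for candidate v: gcd(3, v). Preserves old gcd iff gcd(3, v) = 1.
  Option A: v=80, gcd(3,80)=1 -> preserves
  Option B: v=69, gcd(3,69)=3 -> changes
  Option C: v=64, gcd(3,64)=1 -> preserves
  Option D: v=43, gcd(3,43)=1 -> preserves
  Option E: v=67, gcd(3,67)=1 -> preserves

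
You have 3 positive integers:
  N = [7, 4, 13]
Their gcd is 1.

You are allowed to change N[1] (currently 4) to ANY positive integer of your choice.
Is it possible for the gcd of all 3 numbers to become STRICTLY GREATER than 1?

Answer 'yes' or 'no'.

Current gcd = 1
gcd of all OTHER numbers (without N[1]=4): gcd([7, 13]) = 1
The new gcd after any change is gcd(1, new_value).
This can be at most 1.
Since 1 = old gcd 1, the gcd can only stay the same or decrease.

Answer: no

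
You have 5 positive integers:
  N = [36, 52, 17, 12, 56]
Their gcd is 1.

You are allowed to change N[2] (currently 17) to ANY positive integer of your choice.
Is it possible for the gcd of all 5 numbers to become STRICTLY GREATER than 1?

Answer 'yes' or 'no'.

Current gcd = 1
gcd of all OTHER numbers (without N[2]=17): gcd([36, 52, 12, 56]) = 4
The new gcd after any change is gcd(4, new_value).
This can be at most 4.
Since 4 > old gcd 1, the gcd CAN increase (e.g., set N[2] = 4).

Answer: yes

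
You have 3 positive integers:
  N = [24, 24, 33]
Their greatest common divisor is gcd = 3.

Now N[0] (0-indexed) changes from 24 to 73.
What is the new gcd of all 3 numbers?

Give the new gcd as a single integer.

Answer: 1

Derivation:
Numbers: [24, 24, 33], gcd = 3
Change: index 0, 24 -> 73
gcd of the OTHER numbers (without index 0): gcd([24, 33]) = 3
New gcd = gcd(g_others, new_val) = gcd(3, 73) = 1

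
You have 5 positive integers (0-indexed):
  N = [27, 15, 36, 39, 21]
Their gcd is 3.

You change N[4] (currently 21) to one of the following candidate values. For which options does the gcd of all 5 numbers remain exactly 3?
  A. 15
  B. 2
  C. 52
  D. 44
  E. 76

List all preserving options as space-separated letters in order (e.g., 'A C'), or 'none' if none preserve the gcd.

Answer: A

Derivation:
Old gcd = 3; gcd of others (without N[4]) = 3
New gcd for candidate v: gcd(3, v). Preserves old gcd iff gcd(3, v) = 3.
  Option A: v=15, gcd(3,15)=3 -> preserves
  Option B: v=2, gcd(3,2)=1 -> changes
  Option C: v=52, gcd(3,52)=1 -> changes
  Option D: v=44, gcd(3,44)=1 -> changes
  Option E: v=76, gcd(3,76)=1 -> changes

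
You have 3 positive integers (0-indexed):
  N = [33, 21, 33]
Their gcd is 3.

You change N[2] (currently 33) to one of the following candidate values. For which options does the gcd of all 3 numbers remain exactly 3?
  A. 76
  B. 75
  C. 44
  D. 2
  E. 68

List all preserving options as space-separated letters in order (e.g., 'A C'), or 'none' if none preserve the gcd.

Old gcd = 3; gcd of others (without N[2]) = 3
New gcd for candidate v: gcd(3, v). Preserves old gcd iff gcd(3, v) = 3.
  Option A: v=76, gcd(3,76)=1 -> changes
  Option B: v=75, gcd(3,75)=3 -> preserves
  Option C: v=44, gcd(3,44)=1 -> changes
  Option D: v=2, gcd(3,2)=1 -> changes
  Option E: v=68, gcd(3,68)=1 -> changes

Answer: B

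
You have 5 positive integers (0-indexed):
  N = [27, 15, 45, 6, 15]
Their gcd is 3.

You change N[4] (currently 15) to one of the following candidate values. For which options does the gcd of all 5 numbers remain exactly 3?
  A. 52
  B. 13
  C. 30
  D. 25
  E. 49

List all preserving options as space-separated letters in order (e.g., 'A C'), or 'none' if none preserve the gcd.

Answer: C

Derivation:
Old gcd = 3; gcd of others (without N[4]) = 3
New gcd for candidate v: gcd(3, v). Preserves old gcd iff gcd(3, v) = 3.
  Option A: v=52, gcd(3,52)=1 -> changes
  Option B: v=13, gcd(3,13)=1 -> changes
  Option C: v=30, gcd(3,30)=3 -> preserves
  Option D: v=25, gcd(3,25)=1 -> changes
  Option E: v=49, gcd(3,49)=1 -> changes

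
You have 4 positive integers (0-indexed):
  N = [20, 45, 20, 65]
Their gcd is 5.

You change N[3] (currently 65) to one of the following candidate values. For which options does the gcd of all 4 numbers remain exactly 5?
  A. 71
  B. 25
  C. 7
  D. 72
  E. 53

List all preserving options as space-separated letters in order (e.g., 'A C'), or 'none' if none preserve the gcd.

Old gcd = 5; gcd of others (without N[3]) = 5
New gcd for candidate v: gcd(5, v). Preserves old gcd iff gcd(5, v) = 5.
  Option A: v=71, gcd(5,71)=1 -> changes
  Option B: v=25, gcd(5,25)=5 -> preserves
  Option C: v=7, gcd(5,7)=1 -> changes
  Option D: v=72, gcd(5,72)=1 -> changes
  Option E: v=53, gcd(5,53)=1 -> changes

Answer: B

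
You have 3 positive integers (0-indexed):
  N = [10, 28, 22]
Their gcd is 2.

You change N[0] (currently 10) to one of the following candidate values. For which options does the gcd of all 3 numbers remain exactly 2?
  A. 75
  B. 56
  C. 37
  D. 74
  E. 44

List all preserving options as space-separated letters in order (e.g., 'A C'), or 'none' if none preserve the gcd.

Answer: B D E

Derivation:
Old gcd = 2; gcd of others (without N[0]) = 2
New gcd for candidate v: gcd(2, v). Preserves old gcd iff gcd(2, v) = 2.
  Option A: v=75, gcd(2,75)=1 -> changes
  Option B: v=56, gcd(2,56)=2 -> preserves
  Option C: v=37, gcd(2,37)=1 -> changes
  Option D: v=74, gcd(2,74)=2 -> preserves
  Option E: v=44, gcd(2,44)=2 -> preserves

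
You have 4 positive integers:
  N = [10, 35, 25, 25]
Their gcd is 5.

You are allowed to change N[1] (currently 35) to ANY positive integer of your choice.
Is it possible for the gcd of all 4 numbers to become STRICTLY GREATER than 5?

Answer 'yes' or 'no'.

Current gcd = 5
gcd of all OTHER numbers (without N[1]=35): gcd([10, 25, 25]) = 5
The new gcd after any change is gcd(5, new_value).
This can be at most 5.
Since 5 = old gcd 5, the gcd can only stay the same or decrease.

Answer: no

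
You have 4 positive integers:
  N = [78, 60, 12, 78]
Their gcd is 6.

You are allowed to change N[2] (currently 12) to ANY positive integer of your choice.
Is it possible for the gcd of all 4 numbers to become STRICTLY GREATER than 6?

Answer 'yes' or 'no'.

Current gcd = 6
gcd of all OTHER numbers (without N[2]=12): gcd([78, 60, 78]) = 6
The new gcd after any change is gcd(6, new_value).
This can be at most 6.
Since 6 = old gcd 6, the gcd can only stay the same or decrease.

Answer: no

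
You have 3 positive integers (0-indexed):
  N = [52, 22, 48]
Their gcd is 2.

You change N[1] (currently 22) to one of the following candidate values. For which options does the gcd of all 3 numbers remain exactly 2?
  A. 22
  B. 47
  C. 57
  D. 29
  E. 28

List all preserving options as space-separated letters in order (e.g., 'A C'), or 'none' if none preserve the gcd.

Old gcd = 2; gcd of others (without N[1]) = 4
New gcd for candidate v: gcd(4, v). Preserves old gcd iff gcd(4, v) = 2.
  Option A: v=22, gcd(4,22)=2 -> preserves
  Option B: v=47, gcd(4,47)=1 -> changes
  Option C: v=57, gcd(4,57)=1 -> changes
  Option D: v=29, gcd(4,29)=1 -> changes
  Option E: v=28, gcd(4,28)=4 -> changes

Answer: A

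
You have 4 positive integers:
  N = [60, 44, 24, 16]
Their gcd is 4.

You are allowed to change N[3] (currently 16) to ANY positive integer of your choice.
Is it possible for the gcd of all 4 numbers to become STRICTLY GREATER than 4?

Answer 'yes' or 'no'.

Answer: no

Derivation:
Current gcd = 4
gcd of all OTHER numbers (without N[3]=16): gcd([60, 44, 24]) = 4
The new gcd after any change is gcd(4, new_value).
This can be at most 4.
Since 4 = old gcd 4, the gcd can only stay the same or decrease.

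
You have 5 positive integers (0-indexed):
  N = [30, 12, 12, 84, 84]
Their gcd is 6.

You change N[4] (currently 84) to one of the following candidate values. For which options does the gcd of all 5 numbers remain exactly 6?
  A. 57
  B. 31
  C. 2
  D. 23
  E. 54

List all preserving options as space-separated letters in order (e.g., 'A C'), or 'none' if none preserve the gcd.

Answer: E

Derivation:
Old gcd = 6; gcd of others (without N[4]) = 6
New gcd for candidate v: gcd(6, v). Preserves old gcd iff gcd(6, v) = 6.
  Option A: v=57, gcd(6,57)=3 -> changes
  Option B: v=31, gcd(6,31)=1 -> changes
  Option C: v=2, gcd(6,2)=2 -> changes
  Option D: v=23, gcd(6,23)=1 -> changes
  Option E: v=54, gcd(6,54)=6 -> preserves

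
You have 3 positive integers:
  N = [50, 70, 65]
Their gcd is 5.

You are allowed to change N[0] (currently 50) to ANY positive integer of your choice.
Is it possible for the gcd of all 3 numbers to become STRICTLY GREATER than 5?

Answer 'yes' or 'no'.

Answer: no

Derivation:
Current gcd = 5
gcd of all OTHER numbers (without N[0]=50): gcd([70, 65]) = 5
The new gcd after any change is gcd(5, new_value).
This can be at most 5.
Since 5 = old gcd 5, the gcd can only stay the same or decrease.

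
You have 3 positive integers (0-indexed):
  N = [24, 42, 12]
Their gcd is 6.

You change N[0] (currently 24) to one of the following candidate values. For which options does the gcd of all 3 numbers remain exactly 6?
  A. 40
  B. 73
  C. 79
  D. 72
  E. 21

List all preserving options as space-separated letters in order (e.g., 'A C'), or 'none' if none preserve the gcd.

Old gcd = 6; gcd of others (without N[0]) = 6
New gcd for candidate v: gcd(6, v). Preserves old gcd iff gcd(6, v) = 6.
  Option A: v=40, gcd(6,40)=2 -> changes
  Option B: v=73, gcd(6,73)=1 -> changes
  Option C: v=79, gcd(6,79)=1 -> changes
  Option D: v=72, gcd(6,72)=6 -> preserves
  Option E: v=21, gcd(6,21)=3 -> changes

Answer: D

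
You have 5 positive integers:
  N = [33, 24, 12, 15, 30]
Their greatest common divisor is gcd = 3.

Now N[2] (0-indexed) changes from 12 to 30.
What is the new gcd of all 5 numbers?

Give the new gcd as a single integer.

Numbers: [33, 24, 12, 15, 30], gcd = 3
Change: index 2, 12 -> 30
gcd of the OTHER numbers (without index 2): gcd([33, 24, 15, 30]) = 3
New gcd = gcd(g_others, new_val) = gcd(3, 30) = 3

Answer: 3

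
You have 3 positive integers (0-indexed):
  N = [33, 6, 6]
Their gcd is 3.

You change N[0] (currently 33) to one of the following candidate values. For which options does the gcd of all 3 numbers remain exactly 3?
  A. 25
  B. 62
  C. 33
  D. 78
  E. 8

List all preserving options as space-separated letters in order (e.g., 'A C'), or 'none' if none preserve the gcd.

Old gcd = 3; gcd of others (without N[0]) = 6
New gcd for candidate v: gcd(6, v). Preserves old gcd iff gcd(6, v) = 3.
  Option A: v=25, gcd(6,25)=1 -> changes
  Option B: v=62, gcd(6,62)=2 -> changes
  Option C: v=33, gcd(6,33)=3 -> preserves
  Option D: v=78, gcd(6,78)=6 -> changes
  Option E: v=8, gcd(6,8)=2 -> changes

Answer: C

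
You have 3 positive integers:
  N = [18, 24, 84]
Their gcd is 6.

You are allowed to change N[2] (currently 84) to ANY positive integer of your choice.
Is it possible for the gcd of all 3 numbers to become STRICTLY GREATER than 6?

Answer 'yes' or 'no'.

Answer: no

Derivation:
Current gcd = 6
gcd of all OTHER numbers (without N[2]=84): gcd([18, 24]) = 6
The new gcd after any change is gcd(6, new_value).
This can be at most 6.
Since 6 = old gcd 6, the gcd can only stay the same or decrease.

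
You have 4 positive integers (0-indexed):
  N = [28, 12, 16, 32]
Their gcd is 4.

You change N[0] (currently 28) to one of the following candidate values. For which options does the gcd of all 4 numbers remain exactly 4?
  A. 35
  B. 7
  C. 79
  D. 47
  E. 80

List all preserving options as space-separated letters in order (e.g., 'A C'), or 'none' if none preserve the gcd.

Answer: E

Derivation:
Old gcd = 4; gcd of others (without N[0]) = 4
New gcd for candidate v: gcd(4, v). Preserves old gcd iff gcd(4, v) = 4.
  Option A: v=35, gcd(4,35)=1 -> changes
  Option B: v=7, gcd(4,7)=1 -> changes
  Option C: v=79, gcd(4,79)=1 -> changes
  Option D: v=47, gcd(4,47)=1 -> changes
  Option E: v=80, gcd(4,80)=4 -> preserves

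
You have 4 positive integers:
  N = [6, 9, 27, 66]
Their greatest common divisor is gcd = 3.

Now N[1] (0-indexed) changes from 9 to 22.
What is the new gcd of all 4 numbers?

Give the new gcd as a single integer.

Answer: 1

Derivation:
Numbers: [6, 9, 27, 66], gcd = 3
Change: index 1, 9 -> 22
gcd of the OTHER numbers (without index 1): gcd([6, 27, 66]) = 3
New gcd = gcd(g_others, new_val) = gcd(3, 22) = 1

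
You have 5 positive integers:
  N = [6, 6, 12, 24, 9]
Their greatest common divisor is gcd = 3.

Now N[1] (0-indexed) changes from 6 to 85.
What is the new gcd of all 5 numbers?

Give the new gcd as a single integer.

Answer: 1

Derivation:
Numbers: [6, 6, 12, 24, 9], gcd = 3
Change: index 1, 6 -> 85
gcd of the OTHER numbers (without index 1): gcd([6, 12, 24, 9]) = 3
New gcd = gcd(g_others, new_val) = gcd(3, 85) = 1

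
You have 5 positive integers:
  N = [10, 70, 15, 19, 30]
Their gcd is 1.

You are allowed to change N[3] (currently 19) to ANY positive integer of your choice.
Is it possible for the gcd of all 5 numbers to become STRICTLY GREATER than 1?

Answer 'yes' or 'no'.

Current gcd = 1
gcd of all OTHER numbers (without N[3]=19): gcd([10, 70, 15, 30]) = 5
The new gcd after any change is gcd(5, new_value).
This can be at most 5.
Since 5 > old gcd 1, the gcd CAN increase (e.g., set N[3] = 5).

Answer: yes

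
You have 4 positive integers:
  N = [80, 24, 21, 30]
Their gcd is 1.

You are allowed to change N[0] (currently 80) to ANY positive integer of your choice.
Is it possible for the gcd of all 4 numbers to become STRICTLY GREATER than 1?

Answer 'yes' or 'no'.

Answer: yes

Derivation:
Current gcd = 1
gcd of all OTHER numbers (without N[0]=80): gcd([24, 21, 30]) = 3
The new gcd after any change is gcd(3, new_value).
This can be at most 3.
Since 3 > old gcd 1, the gcd CAN increase (e.g., set N[0] = 3).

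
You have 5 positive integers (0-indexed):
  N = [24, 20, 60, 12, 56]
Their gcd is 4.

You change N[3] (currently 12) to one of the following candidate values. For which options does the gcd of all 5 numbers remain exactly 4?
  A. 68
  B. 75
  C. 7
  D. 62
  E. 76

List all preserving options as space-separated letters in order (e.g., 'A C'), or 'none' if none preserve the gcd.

Old gcd = 4; gcd of others (without N[3]) = 4
New gcd for candidate v: gcd(4, v). Preserves old gcd iff gcd(4, v) = 4.
  Option A: v=68, gcd(4,68)=4 -> preserves
  Option B: v=75, gcd(4,75)=1 -> changes
  Option C: v=7, gcd(4,7)=1 -> changes
  Option D: v=62, gcd(4,62)=2 -> changes
  Option E: v=76, gcd(4,76)=4 -> preserves

Answer: A E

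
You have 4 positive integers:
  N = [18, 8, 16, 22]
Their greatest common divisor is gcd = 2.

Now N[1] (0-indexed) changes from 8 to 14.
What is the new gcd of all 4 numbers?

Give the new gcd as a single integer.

Answer: 2

Derivation:
Numbers: [18, 8, 16, 22], gcd = 2
Change: index 1, 8 -> 14
gcd of the OTHER numbers (without index 1): gcd([18, 16, 22]) = 2
New gcd = gcd(g_others, new_val) = gcd(2, 14) = 2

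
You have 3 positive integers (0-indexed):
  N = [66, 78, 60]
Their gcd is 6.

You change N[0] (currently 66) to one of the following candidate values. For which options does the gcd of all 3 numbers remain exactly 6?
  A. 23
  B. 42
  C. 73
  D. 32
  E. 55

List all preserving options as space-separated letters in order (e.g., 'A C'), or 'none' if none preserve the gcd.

Old gcd = 6; gcd of others (without N[0]) = 6
New gcd for candidate v: gcd(6, v). Preserves old gcd iff gcd(6, v) = 6.
  Option A: v=23, gcd(6,23)=1 -> changes
  Option B: v=42, gcd(6,42)=6 -> preserves
  Option C: v=73, gcd(6,73)=1 -> changes
  Option D: v=32, gcd(6,32)=2 -> changes
  Option E: v=55, gcd(6,55)=1 -> changes

Answer: B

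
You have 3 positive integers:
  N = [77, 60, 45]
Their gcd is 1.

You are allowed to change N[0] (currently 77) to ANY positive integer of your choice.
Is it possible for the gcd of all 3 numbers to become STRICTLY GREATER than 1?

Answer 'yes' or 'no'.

Answer: yes

Derivation:
Current gcd = 1
gcd of all OTHER numbers (without N[0]=77): gcd([60, 45]) = 15
The new gcd after any change is gcd(15, new_value).
This can be at most 15.
Since 15 > old gcd 1, the gcd CAN increase (e.g., set N[0] = 15).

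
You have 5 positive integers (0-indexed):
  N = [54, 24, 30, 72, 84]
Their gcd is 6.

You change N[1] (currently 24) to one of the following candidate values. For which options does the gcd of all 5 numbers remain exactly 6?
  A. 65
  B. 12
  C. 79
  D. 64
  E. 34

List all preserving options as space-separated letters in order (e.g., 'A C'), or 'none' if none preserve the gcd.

Old gcd = 6; gcd of others (without N[1]) = 6
New gcd for candidate v: gcd(6, v). Preserves old gcd iff gcd(6, v) = 6.
  Option A: v=65, gcd(6,65)=1 -> changes
  Option B: v=12, gcd(6,12)=6 -> preserves
  Option C: v=79, gcd(6,79)=1 -> changes
  Option D: v=64, gcd(6,64)=2 -> changes
  Option E: v=34, gcd(6,34)=2 -> changes

Answer: B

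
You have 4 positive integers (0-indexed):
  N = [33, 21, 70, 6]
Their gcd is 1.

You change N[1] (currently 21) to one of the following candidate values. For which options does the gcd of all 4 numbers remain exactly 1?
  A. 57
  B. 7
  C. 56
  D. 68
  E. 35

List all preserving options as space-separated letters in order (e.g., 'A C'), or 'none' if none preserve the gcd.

Answer: A B C D E

Derivation:
Old gcd = 1; gcd of others (without N[1]) = 1
New gcd for candidate v: gcd(1, v). Preserves old gcd iff gcd(1, v) = 1.
  Option A: v=57, gcd(1,57)=1 -> preserves
  Option B: v=7, gcd(1,7)=1 -> preserves
  Option C: v=56, gcd(1,56)=1 -> preserves
  Option D: v=68, gcd(1,68)=1 -> preserves
  Option E: v=35, gcd(1,35)=1 -> preserves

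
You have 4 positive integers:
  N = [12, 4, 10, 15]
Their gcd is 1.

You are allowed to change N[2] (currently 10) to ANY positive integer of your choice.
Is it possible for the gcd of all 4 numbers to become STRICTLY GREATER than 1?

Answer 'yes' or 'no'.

Current gcd = 1
gcd of all OTHER numbers (without N[2]=10): gcd([12, 4, 15]) = 1
The new gcd after any change is gcd(1, new_value).
This can be at most 1.
Since 1 = old gcd 1, the gcd can only stay the same or decrease.

Answer: no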